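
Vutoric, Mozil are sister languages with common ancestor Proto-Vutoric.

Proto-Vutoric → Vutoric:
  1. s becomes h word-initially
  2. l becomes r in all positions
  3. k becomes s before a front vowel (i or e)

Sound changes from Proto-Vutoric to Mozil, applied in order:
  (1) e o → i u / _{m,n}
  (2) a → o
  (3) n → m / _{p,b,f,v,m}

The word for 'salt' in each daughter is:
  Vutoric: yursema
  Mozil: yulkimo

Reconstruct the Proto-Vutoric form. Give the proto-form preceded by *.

Position 4: Vutoric has s, Mozil has k. Mozil preserves k here (none of its changes turn any other segment into k), so the proto-segment is *k.
Position 3: Vutoric has r, Mozil has l. Mozil preserves l here (none of its changes turn any other segment into l), so the proto-segment is *l.
Verify the candidate proto-form against each daughter:
Vutoric: *yulkema
  yulkema (rule 1 does not apply)
  yulkema → yurkema   [unconditioned shift]
  yurkema → yursema   [palatalisation]
  giving Vutoric yursema.
Mozil: *yulkema > yulkima > yulkimo  (by pre-nasal raising, vowel merger)
No other proto-form is consistent with every reflex, so the reconstruction is *yulkema.

*yulkema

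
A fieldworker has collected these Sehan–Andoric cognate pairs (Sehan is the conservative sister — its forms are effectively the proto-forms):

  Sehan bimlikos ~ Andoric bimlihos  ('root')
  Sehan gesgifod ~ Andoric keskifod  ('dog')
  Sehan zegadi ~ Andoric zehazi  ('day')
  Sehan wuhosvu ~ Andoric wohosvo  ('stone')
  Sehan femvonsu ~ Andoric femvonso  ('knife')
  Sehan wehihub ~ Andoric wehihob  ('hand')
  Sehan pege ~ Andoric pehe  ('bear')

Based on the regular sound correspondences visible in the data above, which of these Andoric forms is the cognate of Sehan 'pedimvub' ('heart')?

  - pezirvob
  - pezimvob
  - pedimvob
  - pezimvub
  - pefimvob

zegadi ~ zehazi — Sehan d corresponds to Andoric z between vowels (before a front vowel).
wehihub ~ wehihob — Sehan u corresponds to Andoric o after a consonant, before a labial obstruent.
Applying these to Sehan 'pedimvub':
  pedimvub → pezimvub   (d→z between vowels (before a front vowel))
  pezimvub → pezimvob   (u→o after a consonant, before a labial obstruent)
So the Andoric cognate is 'pezimvob'.

pezimvob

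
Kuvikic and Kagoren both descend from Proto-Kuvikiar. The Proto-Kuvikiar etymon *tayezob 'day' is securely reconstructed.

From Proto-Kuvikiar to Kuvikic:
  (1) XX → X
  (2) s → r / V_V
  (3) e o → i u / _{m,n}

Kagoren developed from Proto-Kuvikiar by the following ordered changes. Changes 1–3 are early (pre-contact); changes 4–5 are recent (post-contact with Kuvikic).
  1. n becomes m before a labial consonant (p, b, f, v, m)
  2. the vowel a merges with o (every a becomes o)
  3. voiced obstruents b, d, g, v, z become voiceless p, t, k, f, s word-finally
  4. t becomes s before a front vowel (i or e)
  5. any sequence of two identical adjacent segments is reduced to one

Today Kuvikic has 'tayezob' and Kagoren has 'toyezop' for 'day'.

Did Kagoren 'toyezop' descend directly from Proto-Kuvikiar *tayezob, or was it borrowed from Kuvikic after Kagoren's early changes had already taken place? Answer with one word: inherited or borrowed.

inherited

If inherited, *tayezob would pass through all of Kagoren's changes:
Kagoren: *tayezob > toyezob > toyezop  (by vowel merger, final devoicing)
If borrowed from Kuvikic 'tayezob' after the early changes, it would undergo only the recent ones:
  rule 4 (palatalisation): no change (tayezob)
  rule 5 (degemination): no change (tayezob)
  ⇒ as a loan: tayezob
Kagoren 'toyezop' matches the inherited outcome exactly, so it is an inherited cognate, not a loan.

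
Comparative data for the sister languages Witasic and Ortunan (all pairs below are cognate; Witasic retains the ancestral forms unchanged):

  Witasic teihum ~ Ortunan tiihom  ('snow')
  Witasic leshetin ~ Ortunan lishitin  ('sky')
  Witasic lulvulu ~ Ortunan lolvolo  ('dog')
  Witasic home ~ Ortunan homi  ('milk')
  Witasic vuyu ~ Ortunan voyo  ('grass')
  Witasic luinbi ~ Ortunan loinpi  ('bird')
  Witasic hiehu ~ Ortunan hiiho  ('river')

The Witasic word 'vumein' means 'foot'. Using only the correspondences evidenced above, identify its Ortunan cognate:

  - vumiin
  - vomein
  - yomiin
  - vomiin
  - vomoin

teihum ~ tiihom — Witasic u corresponds to Ortunan o after a consonant, before a nasal.
teihum ~ tiihom — Witasic e corresponds to Ortunan i after a consonant, before a front vowel.
Applying these to Witasic 'vumein':
  vumein → vomein   (u→o after a consonant, before a nasal)
  vomein → vomiin   (e→i after a consonant, before a front vowel)
So the Ortunan cognate is 'vomiin'.

vomiin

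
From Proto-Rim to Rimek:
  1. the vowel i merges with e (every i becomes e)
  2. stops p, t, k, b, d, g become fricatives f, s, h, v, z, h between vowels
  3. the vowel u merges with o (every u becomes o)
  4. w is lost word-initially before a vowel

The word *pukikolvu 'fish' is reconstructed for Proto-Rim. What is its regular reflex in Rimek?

poheholvo

Rimek: start from *pukikolvu.
  rule 1 (vowel merger): pukikolvu → pukekolvu
  rule 2 (intervocalic lenition): pukekolvu → puheholvu
  rule 3 (vowel merger): puheholvu → poheholvo
  rule 4: no change — poheholvo
  ⇒ Rimek poheholvo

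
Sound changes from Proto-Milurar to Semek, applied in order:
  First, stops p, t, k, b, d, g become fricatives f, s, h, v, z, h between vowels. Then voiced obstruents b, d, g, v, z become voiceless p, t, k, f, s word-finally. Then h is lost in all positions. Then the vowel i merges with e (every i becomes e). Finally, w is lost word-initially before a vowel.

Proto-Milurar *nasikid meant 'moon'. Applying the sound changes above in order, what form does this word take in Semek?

naseet

Semek: start from *nasikid.
  rule 1 (intervocalic lenition): nasikid → nasihid
  rule 2 (final devoicing): nasihid → nasihit
  rule 3 (h-loss): nasihit → nasiit
  rule 4 (vowel merger): nasiit → naseet
  rule 5: no change — naseet
  ⇒ Semek naseet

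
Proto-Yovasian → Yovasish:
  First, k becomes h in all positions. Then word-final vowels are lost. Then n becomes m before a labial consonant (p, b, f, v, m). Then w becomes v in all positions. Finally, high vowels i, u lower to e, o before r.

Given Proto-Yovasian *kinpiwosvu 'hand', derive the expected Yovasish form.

himpivosv

Yovasish: *kinpiwosvu > hinpiwosvu > hinpiwosv > himpiwosv > himpivosv  (by unconditioned shift, apocope, nasal place assimilation, unconditioned shift)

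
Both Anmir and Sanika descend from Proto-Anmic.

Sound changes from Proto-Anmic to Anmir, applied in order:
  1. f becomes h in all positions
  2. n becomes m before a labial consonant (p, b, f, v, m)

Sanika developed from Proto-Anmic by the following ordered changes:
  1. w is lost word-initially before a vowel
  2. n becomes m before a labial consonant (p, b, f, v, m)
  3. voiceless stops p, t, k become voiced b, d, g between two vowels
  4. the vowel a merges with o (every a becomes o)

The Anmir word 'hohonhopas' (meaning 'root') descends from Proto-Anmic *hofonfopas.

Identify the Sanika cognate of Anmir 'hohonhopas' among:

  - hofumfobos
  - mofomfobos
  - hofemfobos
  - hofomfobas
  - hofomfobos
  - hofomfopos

hofomfobos

Sanika: start from *hofonfopas.
  rule 1: no change — hofonfopas
  rule 2 (nasal place assimilation): hofonfopas → hofomfopas
  rule 3 (intervocalic voicing): hofomfopas → hofomfobas
  rule 4 (vowel merger): hofomfobas → hofomfobos
  ⇒ Sanika hofomfobos
Only 'hofomfobos' matches the regular Sanika development of *hofonfopas.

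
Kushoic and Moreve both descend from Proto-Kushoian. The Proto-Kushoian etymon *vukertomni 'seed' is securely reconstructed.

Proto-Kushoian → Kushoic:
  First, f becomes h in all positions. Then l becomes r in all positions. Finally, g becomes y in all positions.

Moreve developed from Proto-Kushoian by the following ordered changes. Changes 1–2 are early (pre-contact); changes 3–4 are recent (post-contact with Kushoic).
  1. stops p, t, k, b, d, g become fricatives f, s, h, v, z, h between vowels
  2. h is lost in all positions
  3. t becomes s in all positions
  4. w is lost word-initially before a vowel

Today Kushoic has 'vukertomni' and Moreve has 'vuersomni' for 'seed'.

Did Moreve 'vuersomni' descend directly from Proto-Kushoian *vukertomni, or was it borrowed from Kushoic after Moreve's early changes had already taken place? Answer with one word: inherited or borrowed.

If inherited, *vukertomni would pass through all of Moreve's changes:
Moreve: start from *vukertomni.
  rule 1 (intervocalic lenition): vukertomni → vuhertomni
  rule 2 (h-loss): vuhertomni → vuertomni
  rule 3 (unconditioned shift): vuertomni → vuersomni
  rule 4: no change — vuersomni
  ⇒ Moreve vuersomni
If borrowed from Kushoic 'vukertomni' after the early changes, it would undergo only the recent ones:
  rule 3 (unconditioned shift): vukertomni → vukersomni
  rule 4 (glide loss): no change (vukersomni)
  ⇒ as a loan: vukersomni
Moreve 'vuersomni' matches the inherited outcome exactly, so it is an inherited cognate, not a loan.

inherited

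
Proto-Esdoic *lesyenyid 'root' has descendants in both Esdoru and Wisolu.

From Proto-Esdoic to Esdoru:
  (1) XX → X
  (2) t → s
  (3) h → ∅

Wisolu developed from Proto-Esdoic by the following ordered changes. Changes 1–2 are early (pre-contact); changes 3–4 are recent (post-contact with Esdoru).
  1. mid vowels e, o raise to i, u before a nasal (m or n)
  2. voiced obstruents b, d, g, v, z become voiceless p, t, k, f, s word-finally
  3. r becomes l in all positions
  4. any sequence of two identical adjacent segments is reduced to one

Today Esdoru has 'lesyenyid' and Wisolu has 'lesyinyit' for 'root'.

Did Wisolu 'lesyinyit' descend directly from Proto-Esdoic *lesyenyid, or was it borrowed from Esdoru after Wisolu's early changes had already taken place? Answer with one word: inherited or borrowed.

If inherited, *lesyenyid would pass through all of Wisolu's changes:
Wisolu: start from *lesyenyid.
  rule 1 (pre-nasal raising): lesyenyid → lesyinyid
  rule 2 (final devoicing): lesyinyid → lesyinyit
  rule 3: no change — lesyinyit
  rule 4: no change — lesyinyit
  ⇒ Wisolu lesyinyit
If borrowed from Esdoru 'lesyenyid' after the early changes, it would undergo only the recent ones:
  rule 3 (unconditioned shift): no change (lesyenyid)
  rule 4 (degemination): no change (lesyenyid)
  ⇒ as a loan: lesyenyid
Wisolu 'lesyinyit' matches the inherited outcome exactly, so it is an inherited cognate, not a loan.

inherited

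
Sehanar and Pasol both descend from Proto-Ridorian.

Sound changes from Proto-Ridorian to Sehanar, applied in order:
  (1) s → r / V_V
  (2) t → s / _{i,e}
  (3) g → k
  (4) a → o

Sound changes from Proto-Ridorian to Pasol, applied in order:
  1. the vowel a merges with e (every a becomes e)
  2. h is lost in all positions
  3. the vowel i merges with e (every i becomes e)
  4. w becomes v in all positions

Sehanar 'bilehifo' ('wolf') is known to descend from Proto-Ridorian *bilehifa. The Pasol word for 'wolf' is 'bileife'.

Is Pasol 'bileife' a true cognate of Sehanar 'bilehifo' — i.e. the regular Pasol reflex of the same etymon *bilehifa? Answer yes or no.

Derive the expected Pasol reflex of *bilehifa:
Pasol: start from *bilehifa.
  rule 1 (vowel merger): bilehifa → bilehife
  rule 2 (h-loss): bilehife → bileife
  rule 3 (vowel merger): bileife → beleefe
  rule 4: no change — beleefe
  ⇒ Pasol beleefe
The regular Pasol reflex would be 'beleefe', but the attested form is 'bileife'. The correspondence is irregular, so they are not cognates (the Pasol form has a different source).

no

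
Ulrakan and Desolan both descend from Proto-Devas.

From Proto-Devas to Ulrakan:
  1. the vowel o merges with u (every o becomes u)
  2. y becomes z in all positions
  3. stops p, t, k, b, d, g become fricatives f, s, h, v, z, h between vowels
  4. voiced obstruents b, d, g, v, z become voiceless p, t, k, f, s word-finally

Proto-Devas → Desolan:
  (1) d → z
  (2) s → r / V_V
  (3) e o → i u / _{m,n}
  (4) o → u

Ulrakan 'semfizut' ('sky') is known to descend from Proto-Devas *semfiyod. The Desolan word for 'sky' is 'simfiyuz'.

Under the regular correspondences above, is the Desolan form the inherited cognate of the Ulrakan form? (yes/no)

Derive the expected Desolan reflex of *semfiyod:
Desolan: start from *semfiyod.
  rule 1 (unconditioned shift): semfiyod → semfiyoz
  rule 2: no change — semfiyoz
  rule 3 (pre-nasal raising): semfiyoz → simfiyoz
  rule 4 (vowel merger): simfiyoz → simfiyuz
  ⇒ Desolan simfiyuz
Desolan 'simfiyuz' matches the regular reflex exactly, so the pair is cognate.

yes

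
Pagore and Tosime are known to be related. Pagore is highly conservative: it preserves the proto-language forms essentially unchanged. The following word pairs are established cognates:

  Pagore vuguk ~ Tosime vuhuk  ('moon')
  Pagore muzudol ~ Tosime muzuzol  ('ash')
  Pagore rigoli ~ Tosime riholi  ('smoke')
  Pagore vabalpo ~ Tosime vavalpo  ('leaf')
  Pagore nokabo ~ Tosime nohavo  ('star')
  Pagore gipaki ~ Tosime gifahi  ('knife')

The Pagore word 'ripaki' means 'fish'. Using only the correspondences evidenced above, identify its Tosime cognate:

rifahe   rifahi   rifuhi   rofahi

gipaki ~ gifahi — Pagore p corresponds to Tosime f between vowels (before a back vowel).
gipaki ~ gifahi — Pagore k corresponds to Tosime h between vowels (before a front vowel).
Applying these to Pagore 'ripaki':
  ripaki → rifaki   (p→f between vowels (before a back vowel))
  rifaki → rifahi   (k→h between vowels (before a front vowel))
So the Tosime cognate is 'rifahi'.

rifahi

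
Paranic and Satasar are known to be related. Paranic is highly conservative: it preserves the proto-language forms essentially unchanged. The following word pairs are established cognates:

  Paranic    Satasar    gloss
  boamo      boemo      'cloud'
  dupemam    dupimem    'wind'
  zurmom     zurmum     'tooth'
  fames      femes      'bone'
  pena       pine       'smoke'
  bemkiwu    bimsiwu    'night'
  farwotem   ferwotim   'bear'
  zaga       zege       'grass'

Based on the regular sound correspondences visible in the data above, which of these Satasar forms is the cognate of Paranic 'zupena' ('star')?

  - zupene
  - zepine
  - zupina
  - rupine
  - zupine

zupine

pena ~ pine — Paranic e corresponds to Satasar i after a consonant, before a nasal.
pena ~ pine, zaga ~ zege — Paranic a corresponds to Satasar e word-finally.
Applying these to Paranic 'zupena':
  zupena → zupina   (e→i after a consonant, before a nasal)
  zupina → zupine   (a→e word-finally)
So the Satasar cognate is 'zupine'.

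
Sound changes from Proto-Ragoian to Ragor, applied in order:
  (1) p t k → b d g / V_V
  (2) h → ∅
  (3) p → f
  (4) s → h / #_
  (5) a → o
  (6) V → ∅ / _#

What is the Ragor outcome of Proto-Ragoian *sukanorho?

Ragor: *sukanorho > suganorho > suganoro > huganoro > hugonoro > hugonor  (by intervocalic voicing, h-loss, debuccalisation, vowel merger, apocope)

hugonor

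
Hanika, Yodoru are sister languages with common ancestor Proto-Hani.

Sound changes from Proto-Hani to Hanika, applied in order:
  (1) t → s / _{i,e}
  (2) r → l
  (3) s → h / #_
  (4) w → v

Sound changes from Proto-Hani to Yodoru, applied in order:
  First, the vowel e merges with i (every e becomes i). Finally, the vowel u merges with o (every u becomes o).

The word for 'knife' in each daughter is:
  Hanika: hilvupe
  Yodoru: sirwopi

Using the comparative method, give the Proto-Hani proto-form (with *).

Position 1: Hanika has h, Yodoru has s. Yodoru preserves s here (none of its changes turn any other segment into s), so the proto-segment is *s.
Position 7: Hanika has e, Yodoru has i. Hanika preserves e here (none of its changes turn any other segment into e), so the proto-segment is *e.
Position 4: Hanika has v, Yodoru has w. Yodoru preserves w here (none of its changes turn any other segment into w), so the proto-segment is *w.
This points to *sirwupe. Verify forward in each daughter:
Hanika: start from *sirwupe.
  rule 1: no change — sirwupe
  rule 2 (unconditioned shift): sirwupe → silwupe
  rule 3 (debuccalisation): silwupe → hilwupe
  rule 4 (unconditioned shift): hilwupe → hilvupe
  ⇒ Hanika hilvupe
Yodoru: start from *sirwupe.
  rule 1 (vowel merger): sirwupe → sirwupi
  rule 2 (vowel merger): sirwupi → sirwopi
  ⇒ Yodoru sirwopi
*sirwupe is the unique common source.

*sirwupe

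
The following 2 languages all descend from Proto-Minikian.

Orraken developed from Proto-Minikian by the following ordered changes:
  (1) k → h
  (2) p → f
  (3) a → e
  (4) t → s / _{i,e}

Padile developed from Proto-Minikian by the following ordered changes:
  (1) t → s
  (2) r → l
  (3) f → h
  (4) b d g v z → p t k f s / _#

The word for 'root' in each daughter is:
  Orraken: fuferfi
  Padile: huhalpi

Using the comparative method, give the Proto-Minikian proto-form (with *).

Position 3: Orraken has f, Padile has h. Taking the neighbouring segments as reconstructed: Orraken f could go back to *p or *f; Padile h could go back to *f or *h — the one source consistent with every daughter is *f.
Position 5: Orraken has r, Padile has l. Orraken preserves r here (none of its changes turn any other segment into r), so the proto-segment is *r.
Position 4: Orraken has e, Padile has a. Padile preserves a here (none of its changes turn any other segment into a), so the proto-segment is *a.
This points to *fufarpi. Verify forward in each daughter:
Orraken: start from *fufarpi.
  rule 1: no change — fufarpi
  rule 2 (unconditioned shift): fufarpi → fufarfi
  rule 3 (vowel merger): fufarfi → fuferfi
  rule 4: no change — fuferfi
  ⇒ Orraken fuferfi
Padile: *fufarpi > fufalpi > huhalpi  (by unconditioned shift, unconditioned shift)
No other proto-form is consistent with every reflex, so the reconstruction is *fufarpi.

*fufarpi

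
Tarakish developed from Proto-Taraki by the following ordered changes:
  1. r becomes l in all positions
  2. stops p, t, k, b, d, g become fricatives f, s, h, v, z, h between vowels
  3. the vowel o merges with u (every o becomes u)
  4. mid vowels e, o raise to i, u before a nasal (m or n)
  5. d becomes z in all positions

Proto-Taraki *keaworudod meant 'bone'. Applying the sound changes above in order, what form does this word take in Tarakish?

Tarakish: start from *keaworudod.
  rule 1 (unconditioned shift): keaworudod → keawoludod
  rule 2 (intervocalic lenition): keawoludod → keawoluzod
  rule 3 (vowel merger): keawoluzod → keawuluzud
  rule 4: no change — keawuluzud
  rule 5 (unconditioned shift): keawuluzud → keawuluzuz
  ⇒ Tarakish keawuluzuz

keawuluzuz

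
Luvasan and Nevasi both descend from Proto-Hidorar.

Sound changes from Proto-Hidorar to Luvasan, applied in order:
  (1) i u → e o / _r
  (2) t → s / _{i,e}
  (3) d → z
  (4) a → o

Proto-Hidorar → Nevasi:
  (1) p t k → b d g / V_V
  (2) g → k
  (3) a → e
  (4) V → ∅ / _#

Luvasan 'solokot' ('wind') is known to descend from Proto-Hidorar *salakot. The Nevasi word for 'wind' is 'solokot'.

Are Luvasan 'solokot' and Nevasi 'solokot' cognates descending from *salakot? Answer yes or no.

no

Derive the expected Nevasi reflex of *salakot:
Nevasi: *salakot > salagot > salakot > selekot  (by intervocalic voicing, unconditioned shift, vowel merger)
The regular Nevasi reflex would be 'selekot', but the attested form is 'solokot'. The correspondence is irregular, so they are not cognates (the Nevasi form has a different source).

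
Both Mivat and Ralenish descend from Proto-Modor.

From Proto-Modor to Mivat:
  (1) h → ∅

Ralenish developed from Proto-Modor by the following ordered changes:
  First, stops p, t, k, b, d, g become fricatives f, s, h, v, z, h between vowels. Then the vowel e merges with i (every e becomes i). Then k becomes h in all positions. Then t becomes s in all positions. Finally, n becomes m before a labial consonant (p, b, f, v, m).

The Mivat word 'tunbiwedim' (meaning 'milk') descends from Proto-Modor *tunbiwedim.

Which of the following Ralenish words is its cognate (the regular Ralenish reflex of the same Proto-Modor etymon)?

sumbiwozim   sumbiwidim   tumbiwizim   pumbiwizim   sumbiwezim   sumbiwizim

sumbiwizim

Ralenish: *tunbiwedim
  tunbiwedim → tunbiwezim   [intervocalic lenition]
  tunbiwezim → tunbiwizim   [vowel merger]
  tunbiwizim (rule 3 does not apply)
  tunbiwizim → sunbiwizim   [unconditioned shift]
  sunbiwizim → sumbiwizim   [nasal place assimilation]
  giving Ralenish sumbiwizim.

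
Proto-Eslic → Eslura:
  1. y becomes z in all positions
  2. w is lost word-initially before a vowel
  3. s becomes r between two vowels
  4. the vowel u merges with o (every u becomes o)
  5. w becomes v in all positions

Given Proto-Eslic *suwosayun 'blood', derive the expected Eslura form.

sovorazon

Eslura: *suwosayun
  suwosayun → suwosazun   [unconditioned shift]
  suwosazun (rule 2 does not apply)
  suwosazun → suworazun   [rhotacism]
  suworazun → soworazon   [vowel merger]
  soworazon → sovorazon   [unconditioned shift]
  giving Eslura sovorazon.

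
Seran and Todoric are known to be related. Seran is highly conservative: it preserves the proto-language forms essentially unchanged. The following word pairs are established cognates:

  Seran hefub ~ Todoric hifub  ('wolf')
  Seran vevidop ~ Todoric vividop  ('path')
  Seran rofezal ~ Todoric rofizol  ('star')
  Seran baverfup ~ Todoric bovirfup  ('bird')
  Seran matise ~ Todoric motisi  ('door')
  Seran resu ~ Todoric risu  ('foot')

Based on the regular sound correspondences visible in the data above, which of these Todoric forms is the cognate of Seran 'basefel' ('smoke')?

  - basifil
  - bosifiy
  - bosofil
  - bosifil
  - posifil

bosifil

rofezal ~ rofizol, matise ~ motisi — Seran a corresponds to Todoric o after a consonant, before a consonant other than r, m, n, p, b, f, v.
hefub ~ hifub — Seran e corresponds to Todoric i after a consonant, before a labial obstruent.
rofezal ~ rofizol, resu ~ risu — Seran e corresponds to Todoric i after a consonant, before a consonant other than r, m, n, p, b, f, v.
Applying these to Seran 'basefel':
  basefel → bosefel   (a→o after a consonant, before a consonant other than r, m, n, p, b, f, v)
  bosefel → bosifel   (e→i after a consonant, before a labial obstruent)
  bosifel → bosifil   (e→i after a consonant, before a consonant other than r, m, n, p, b, f, v)
So the Todoric cognate is 'bosifil'.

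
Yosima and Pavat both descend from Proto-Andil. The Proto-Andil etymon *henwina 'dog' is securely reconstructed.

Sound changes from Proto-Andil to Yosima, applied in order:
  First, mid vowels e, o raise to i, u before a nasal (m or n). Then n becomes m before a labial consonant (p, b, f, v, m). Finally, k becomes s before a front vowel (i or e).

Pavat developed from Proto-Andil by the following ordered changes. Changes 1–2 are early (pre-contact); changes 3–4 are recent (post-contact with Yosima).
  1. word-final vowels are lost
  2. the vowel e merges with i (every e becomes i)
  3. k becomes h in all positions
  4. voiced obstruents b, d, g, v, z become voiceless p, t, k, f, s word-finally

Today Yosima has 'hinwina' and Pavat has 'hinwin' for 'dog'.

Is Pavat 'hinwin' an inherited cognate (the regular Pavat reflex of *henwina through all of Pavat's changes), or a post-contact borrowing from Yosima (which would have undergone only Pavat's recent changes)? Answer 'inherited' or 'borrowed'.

inherited

If inherited, *henwina would pass through all of Pavat's changes:
Pavat: *henwina > henwin > hinwin  (by apocope, vowel merger)
If borrowed from Yosima 'hinwina' after the early changes, it would undergo only the recent ones:
  rule 3 (unconditioned shift): no change (hinwina)
  rule 4 (final devoicing): no change (hinwina)
  ⇒ as a loan: hinwina
Pavat 'hinwin' matches the inherited outcome exactly, so it is an inherited cognate, not a loan.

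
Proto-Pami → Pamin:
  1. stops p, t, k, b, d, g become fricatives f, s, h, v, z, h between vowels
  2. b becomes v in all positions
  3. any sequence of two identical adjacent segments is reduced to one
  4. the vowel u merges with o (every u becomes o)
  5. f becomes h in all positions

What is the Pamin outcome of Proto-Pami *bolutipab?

Pamin: *bolutipab > bolusifab > volusifav > volosifav > volosihav  (by intervocalic lenition, unconditioned shift, vowel merger, unconditioned shift)

volosihav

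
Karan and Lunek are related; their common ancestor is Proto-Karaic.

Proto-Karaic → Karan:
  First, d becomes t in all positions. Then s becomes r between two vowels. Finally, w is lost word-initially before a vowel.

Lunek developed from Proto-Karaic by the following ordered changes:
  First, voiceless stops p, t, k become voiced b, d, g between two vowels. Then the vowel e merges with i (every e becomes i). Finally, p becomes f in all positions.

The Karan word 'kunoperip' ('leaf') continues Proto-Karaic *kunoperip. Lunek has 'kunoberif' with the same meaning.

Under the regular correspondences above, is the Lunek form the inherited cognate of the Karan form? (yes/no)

no

Derive the expected Lunek reflex of *kunoperip:
Lunek: start from *kunoperip.
  rule 1 (intervocalic voicing): kunoperip → kunoberip
  rule 2 (vowel merger): kunoberip → kunobirip
  rule 3 (unconditioned shift): kunobirip → kunobirif
  ⇒ Lunek kunobirif
The regular Lunek reflex would be 'kunobirif', but the attested form is 'kunoberif'. The correspondence is irregular, so they are not cognates (the Lunek form has a different source).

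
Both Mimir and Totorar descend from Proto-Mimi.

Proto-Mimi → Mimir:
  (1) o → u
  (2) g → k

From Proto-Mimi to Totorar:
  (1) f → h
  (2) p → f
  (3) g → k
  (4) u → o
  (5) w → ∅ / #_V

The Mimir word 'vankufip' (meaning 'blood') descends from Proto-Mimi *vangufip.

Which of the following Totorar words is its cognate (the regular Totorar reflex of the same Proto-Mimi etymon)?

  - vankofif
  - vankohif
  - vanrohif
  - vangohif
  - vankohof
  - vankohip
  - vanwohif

Totorar: *vangufip
  vangufip → vanguhip   [unconditioned shift]
  vanguhip → vanguhif   [unconditioned shift]
  vanguhif → vankuhif   [unconditioned shift]
  vankuhif → vankohif   [vowel merger]
  vankohif (rule 5 does not apply)
  giving Totorar vankohif.
Among the options, 'vankohif' alone shows every Totorar change applied in order.

vankohif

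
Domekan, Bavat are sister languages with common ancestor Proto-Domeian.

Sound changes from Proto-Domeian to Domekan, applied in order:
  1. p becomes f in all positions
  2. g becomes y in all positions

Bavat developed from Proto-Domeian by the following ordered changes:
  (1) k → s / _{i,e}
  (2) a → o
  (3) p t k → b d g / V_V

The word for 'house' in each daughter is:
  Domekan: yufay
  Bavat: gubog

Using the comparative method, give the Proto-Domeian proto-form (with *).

Position 5: Domekan has y, Bavat has g. Taking the neighbouring segments as reconstructed: Domekan y could go back to *g or *y; Bavat g can only go back to *g — the one source consistent with every daughter is *g.
Position 1: Domekan has y, Bavat has g. Taking the neighbouring segments as reconstructed: Domekan y could go back to *g or *y; Bavat g can only go back to *g — the one source consistent with every daughter is *g.
This points to *gupag. Verify forward in each daughter:
Domekan: *gupag
  gupag → gufag   [unconditioned shift]
  gufag → yufay   [unconditioned shift]
  giving Domekan yufay.
Bavat: start from *gupag.
  rule 1: no change — gupag
  rule 2 (vowel merger): gupag → gupog
  rule 3 (intervocalic voicing): gupog → gubog
  ⇒ Bavat gubog
*gupag is the unique common source.

*gupag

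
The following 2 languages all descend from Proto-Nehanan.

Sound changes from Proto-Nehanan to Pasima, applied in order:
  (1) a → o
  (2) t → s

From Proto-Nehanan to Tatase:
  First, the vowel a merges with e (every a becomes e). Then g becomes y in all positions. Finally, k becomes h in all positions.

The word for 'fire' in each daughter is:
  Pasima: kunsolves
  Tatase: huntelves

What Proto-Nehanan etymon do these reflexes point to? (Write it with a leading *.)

Position 4: Pasima has s, Tatase has t. Tatase preserves t here (none of its changes turn any other segment into t), so the proto-segment is *t.
Position 5: Pasima has o, Tatase has e. Taking the neighbouring segments as reconstructed: Pasima o could go back to *a or *o; Tatase e could go back to *a or *e — the one source consistent with every daughter is *a.
Position 1: Pasima has k, Tatase has h. Pasima preserves k here (none of its changes turn any other segment into k), so the proto-segment is *k.
The remaining positions agree across the daughters. Check the candidate against every language:
Pasima: *kuntalves
  kuntalves → kuntolves   [vowel merger]
  kuntolves → kunsolves   [unconditioned shift]
  giving Pasima kunsolves.
Tatase: *kuntalves > kuntelves > huntelves  (by vowel merger, unconditioned shift)
No other proto-form is consistent with every reflex, so the reconstruction is *kuntalves.

*kuntalves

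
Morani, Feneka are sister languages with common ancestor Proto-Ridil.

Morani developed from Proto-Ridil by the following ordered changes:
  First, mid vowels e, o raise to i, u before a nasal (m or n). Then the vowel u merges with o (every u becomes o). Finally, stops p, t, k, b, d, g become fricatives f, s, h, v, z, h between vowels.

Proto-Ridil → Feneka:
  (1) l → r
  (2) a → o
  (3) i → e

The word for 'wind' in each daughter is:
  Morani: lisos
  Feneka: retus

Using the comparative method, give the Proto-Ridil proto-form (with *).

*litus

Position 1: Morani has l, Feneka has r. Morani preserves l here (none of its changes turn any other segment into l), so the proto-segment is *l.
Position 4: Morani has o, Feneka has u. Feneka preserves u here (none of its changes turn any other segment into u), so the proto-segment is *u.
Position 2: Morani has i, Feneka has e. Taking the neighbouring segments as reconstructed: Morani i can only go back to *i; Feneka e could go back to *e or *i — the one source consistent with every daughter is *i.
Continuing position by position gives *litus; check it forward:
Morani: *litus > litos > lisos  (by vowel merger, intervocalic lenition)
Feneka: *litus
  litus → ritus   [unconditioned shift]
  ritus (rule 2 does not apply)
  ritus → retus   [vowel merger]
  giving Feneka retus.
*litus is the unique common source.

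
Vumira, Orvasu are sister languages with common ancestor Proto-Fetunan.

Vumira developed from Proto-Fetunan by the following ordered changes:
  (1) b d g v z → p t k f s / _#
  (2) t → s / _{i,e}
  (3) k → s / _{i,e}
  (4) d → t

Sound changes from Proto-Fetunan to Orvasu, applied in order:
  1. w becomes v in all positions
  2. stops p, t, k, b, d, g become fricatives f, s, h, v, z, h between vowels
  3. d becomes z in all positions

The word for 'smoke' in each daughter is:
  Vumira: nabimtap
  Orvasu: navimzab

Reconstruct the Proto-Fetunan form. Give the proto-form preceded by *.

*nabimdab

Position 6: Vumira has t, Orvasu has z. Taking the neighbouring segments as reconstructed: Vumira t could go back to *t or *d; Orvasu z could go back to *d or *z — the one source consistent with every daughter is *d.
Position 8: Vumira has p, Orvasu has b. Orvasu preserves b here (none of its changes turn any other segment into b), so the proto-segment is *b.
Position 3: Vumira has b, Orvasu has v. Vumira preserves b here (none of its changes turn any other segment into b), so the proto-segment is *b.
The remaining positions agree across the daughters. Check the candidate against every language:
Vumira: start from *nabimdab.
  rule 1 (final devoicing): nabimdab → nabimdap
  rule 2: no change — nabimdap
  rule 3: no change — nabimdap
  rule 4 (unconditioned shift): nabimdap → nabimtap
  ⇒ Vumira nabimtap
Orvasu: *nabimdab
  nabimdab (rule 1 does not apply)
  nabimdab → navimdab   [intervocalic lenition]
  navimdab → navimzab   [unconditioned shift]
  giving Orvasu navimzab.
*nabimdab is the unique common source.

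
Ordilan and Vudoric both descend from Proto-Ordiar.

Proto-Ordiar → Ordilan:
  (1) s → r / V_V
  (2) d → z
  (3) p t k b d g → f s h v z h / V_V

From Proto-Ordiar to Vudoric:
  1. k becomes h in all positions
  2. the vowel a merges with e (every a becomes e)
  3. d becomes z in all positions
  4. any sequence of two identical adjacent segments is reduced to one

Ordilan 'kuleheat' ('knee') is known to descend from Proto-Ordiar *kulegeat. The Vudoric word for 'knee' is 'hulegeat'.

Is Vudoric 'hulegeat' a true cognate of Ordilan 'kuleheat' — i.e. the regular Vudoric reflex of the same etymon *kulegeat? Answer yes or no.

Derive the expected Vudoric reflex of *kulegeat:
Vudoric: start from *kulegeat.
  rule 1 (unconditioned shift): kulegeat → hulegeat
  rule 2 (vowel merger): hulegeat → hulegeet
  rule 3: no change — hulegeet
  rule 4 (degemination): hulegeet → huleget
  ⇒ Vudoric huleget
The regular Vudoric reflex would be 'huleget', but the attested form is 'hulegeat'. The correspondence is irregular, so they are not cognates (the Vudoric form has a different source).

no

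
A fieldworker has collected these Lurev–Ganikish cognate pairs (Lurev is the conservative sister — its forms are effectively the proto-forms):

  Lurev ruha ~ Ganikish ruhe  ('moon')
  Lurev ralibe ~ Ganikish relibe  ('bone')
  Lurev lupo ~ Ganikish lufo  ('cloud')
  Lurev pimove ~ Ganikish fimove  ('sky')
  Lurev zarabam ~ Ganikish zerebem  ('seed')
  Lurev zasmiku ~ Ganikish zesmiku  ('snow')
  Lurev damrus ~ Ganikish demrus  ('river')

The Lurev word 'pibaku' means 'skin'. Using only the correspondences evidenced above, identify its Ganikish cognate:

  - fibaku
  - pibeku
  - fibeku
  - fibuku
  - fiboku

pimove ~ fimove — Lurev p corresponds to Ganikish f word-initially before a front vowel.
ralibe ~ relibe, zasmiku ~ zesmiku — Lurev a corresponds to Ganikish e after a consonant, before a consonant other than r, m, n, p, b, f, v.
Applying these to Lurev 'pibaku':
  pibaku → fibaku   (p→f word-initially before a front vowel)
  fibaku → fibeku   (a→e after a consonant, before a consonant other than r, m, n, p, b, f, v)
So the Ganikish cognate is 'fibeku'.

fibeku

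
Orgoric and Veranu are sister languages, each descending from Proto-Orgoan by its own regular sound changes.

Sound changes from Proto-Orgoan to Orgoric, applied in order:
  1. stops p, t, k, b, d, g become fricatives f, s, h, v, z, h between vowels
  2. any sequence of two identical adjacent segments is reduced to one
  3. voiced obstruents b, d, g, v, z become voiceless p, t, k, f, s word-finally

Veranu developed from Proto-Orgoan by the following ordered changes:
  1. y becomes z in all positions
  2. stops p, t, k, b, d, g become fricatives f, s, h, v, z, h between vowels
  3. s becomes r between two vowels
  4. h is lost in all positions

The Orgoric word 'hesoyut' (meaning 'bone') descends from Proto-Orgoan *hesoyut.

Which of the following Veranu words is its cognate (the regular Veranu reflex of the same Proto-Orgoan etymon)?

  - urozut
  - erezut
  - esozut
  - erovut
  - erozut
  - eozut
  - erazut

Veranu: *hesoyut > hesozut > herozut > erozut  (by unconditioned shift, rhotacism, h-loss)
The other candidates each miss or misapply at least one Veranu change.

erozut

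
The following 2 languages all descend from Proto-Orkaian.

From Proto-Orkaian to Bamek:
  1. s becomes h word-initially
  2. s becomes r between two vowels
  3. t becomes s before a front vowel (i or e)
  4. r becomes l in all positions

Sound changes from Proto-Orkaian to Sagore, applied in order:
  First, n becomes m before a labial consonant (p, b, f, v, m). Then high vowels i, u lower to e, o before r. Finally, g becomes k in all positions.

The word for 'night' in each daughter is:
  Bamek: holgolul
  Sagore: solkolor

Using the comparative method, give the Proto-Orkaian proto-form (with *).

Position 8: Bamek has l, Sagore has r. Sagore preserves r here (none of its changes turn any other segment into r), so the proto-segment is *r.
Position 7: Bamek has u, Sagore has o. Bamek preserves u here (none of its changes turn any other segment into u), so the proto-segment is *u.
Position 4: Bamek has g, Sagore has k. Bamek preserves g here (none of its changes turn any other segment into g), so the proto-segment is *g.
Verify the candidate proto-form against each daughter:
Bamek: *solgolur > holgolur > holgolul  (by debuccalisation, unconditioned shift)
Sagore: start from *solgolur.
  rule 1: no change — solgolur
  rule 2 (pre-rhotic lowering): solgolur → solgolor
  rule 3 (unconditioned shift): solgolor → solkolor
  ⇒ Sagore solkolor
*solgolur is the unique common source.

*solgolur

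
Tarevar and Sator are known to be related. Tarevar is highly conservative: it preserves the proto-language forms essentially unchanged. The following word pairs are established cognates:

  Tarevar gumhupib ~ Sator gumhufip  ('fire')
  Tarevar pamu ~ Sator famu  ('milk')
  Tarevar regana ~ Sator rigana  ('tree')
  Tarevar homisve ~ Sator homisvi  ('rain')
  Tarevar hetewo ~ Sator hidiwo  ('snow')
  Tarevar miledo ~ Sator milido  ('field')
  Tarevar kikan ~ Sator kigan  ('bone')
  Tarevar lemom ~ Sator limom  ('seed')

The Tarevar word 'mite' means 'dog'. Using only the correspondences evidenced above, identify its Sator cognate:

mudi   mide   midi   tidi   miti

midi

hetewo ~ hidiwo — Tarevar t corresponds to Sator d between vowels (before a front vowel).
homisve ~ homisvi — Tarevar e corresponds to Sator i word-finally.
Applying these to Tarevar 'mite':
  mite → mide   (t→d between vowels (before a front vowel))
  mide → midi   (e→i word-finally)
So the Sator cognate is 'midi'.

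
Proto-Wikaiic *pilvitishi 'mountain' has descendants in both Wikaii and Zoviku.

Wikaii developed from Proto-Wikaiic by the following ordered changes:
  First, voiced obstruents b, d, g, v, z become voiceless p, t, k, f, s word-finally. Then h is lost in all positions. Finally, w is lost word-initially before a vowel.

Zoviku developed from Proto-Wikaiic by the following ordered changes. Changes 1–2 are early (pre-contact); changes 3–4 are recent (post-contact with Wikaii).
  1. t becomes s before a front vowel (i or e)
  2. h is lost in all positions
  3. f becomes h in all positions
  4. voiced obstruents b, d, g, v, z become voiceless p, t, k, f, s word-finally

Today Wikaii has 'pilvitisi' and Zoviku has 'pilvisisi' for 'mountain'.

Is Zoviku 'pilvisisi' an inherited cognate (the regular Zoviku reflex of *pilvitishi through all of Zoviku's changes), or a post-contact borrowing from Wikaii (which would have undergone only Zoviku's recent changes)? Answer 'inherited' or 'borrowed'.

If inherited, *pilvitishi would pass through all of Zoviku's changes:
Zoviku: start from *pilvitishi.
  rule 1 (palatalisation): pilvitishi → pilvisishi
  rule 2 (h-loss): pilvisishi → pilvisisi
  rule 3: no change — pilvisisi
  rule 4: no change — pilvisisi
  ⇒ Zoviku pilvisisi
If borrowed from Wikaii 'pilvitisi' after the early changes, it would undergo only the recent ones:
  rule 3 (unconditioned shift): no change (pilvitisi)
  rule 4 (final devoicing): no change (pilvitisi)
  ⇒ as a loan: pilvitisi
Zoviku 'pilvisisi' matches the inherited outcome exactly, so it is an inherited cognate, not a loan.

inherited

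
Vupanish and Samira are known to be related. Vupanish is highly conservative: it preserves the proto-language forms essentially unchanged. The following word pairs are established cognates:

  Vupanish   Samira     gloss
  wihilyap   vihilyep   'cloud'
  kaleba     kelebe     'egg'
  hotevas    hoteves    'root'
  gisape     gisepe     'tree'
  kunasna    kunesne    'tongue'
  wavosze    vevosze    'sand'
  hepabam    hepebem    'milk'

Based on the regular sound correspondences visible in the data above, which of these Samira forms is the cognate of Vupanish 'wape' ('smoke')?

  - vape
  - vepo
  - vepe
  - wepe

vepe

wavosze ~ vevosze — Vupanish w corresponds to Samira v word-initially before a back vowel.
wihilyap ~ vihilyep, gisape ~ gisepe — Vupanish a corresponds to Samira e after a consonant, before a labial obstruent.
Applying these to Vupanish 'wape':
  wape → vape   (w→v word-initially before a back vowel)
  vape → vepe   (a→e after a consonant, before a labial obstruent)
So the Samira cognate is 'vepe'.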